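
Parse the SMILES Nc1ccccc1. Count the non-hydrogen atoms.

Every atom symbol written in the SMILES (organic subset) is one heavy atom; implicit H are not written.
Heavy atoms by element → C:6, N:1.
Total: 7.

7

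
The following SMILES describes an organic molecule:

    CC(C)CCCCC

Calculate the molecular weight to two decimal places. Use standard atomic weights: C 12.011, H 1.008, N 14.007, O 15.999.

First, the molecular formula is C8H18 (counting implicit H from valence).
  C: 8 × 12.011 = 96.088
  H: 18 × 1.008 = 18.144
Sum: 8×12.011 + 18×1.008 = 114.232 → 114.23 g/mol.

114.23 g/mol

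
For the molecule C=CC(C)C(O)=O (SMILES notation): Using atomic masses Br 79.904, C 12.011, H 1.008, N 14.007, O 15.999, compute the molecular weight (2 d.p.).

100.12 g/mol

First, the molecular formula is C5H8O2 (counting implicit H from valence).
  C: 5 × 12.011 = 60.055
  H: 8 × 1.008 = 8.064
  O: 2 × 15.999 = 31.998
Sum: 5×12.011 + 8×1.008 + 2×15.999 = 100.117 → 100.12 g/mol.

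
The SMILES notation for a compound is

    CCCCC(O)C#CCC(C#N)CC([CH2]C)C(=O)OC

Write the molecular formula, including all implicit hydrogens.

Walk through each heavy atom and fill implicit hydrogens from standard valence (C 4, N 3, O 2, S 2, halogen 1):
  atom 1: C, bond orders sum to 1 (valence 4) → 3 H
  atom 2: C, bond orders sum to 2 (valence 4) → 2 H
  atom 3: C, bond orders sum to 2 (valence 4) → 2 H
  atom 4: C, bond orders sum to 2 (valence 4) → 2 H
  atom 5: C, bond orders sum to 3 (valence 4) → 1 H
  atom 6: O, bond orders sum to 1 (valence 2) → 1 H
  atom 7: C, bond orders sum to 4 (valence 4) → 0 H
  atom 8: C, bond orders sum to 4 (valence 4) → 0 H
  atom 9: C, bond orders sum to 2 (valence 4) → 2 H
  atom 10: C, bond orders sum to 3 (valence 4) → 1 H
  atom 11: C, bond orders sum to 4 (valence 4) → 0 H
  atom 12: N, bond orders sum to 3 (valence 3) → 0 H
  atom 13: C, bond orders sum to 2 (valence 4) → 2 H
  atom 14: C, bond orders sum to 3 (valence 4) → 1 H
  atom 15: C with explicit H count 2
  atom 16: C, bond orders sum to 1 (valence 4) → 3 H
  atom 17: C, bond orders sum to 4 (valence 4) → 0 H
  atom 18: O, bond orders sum to 2 (valence 2) → 0 H
  atom 19: O, bond orders sum to 2 (valence 2) → 0 H
  atom 20: C, bond orders sum to 1 (valence 4) → 3 H
Totals → C:16, H:25, N:1, O:3.
In Hill order: C16H25NO3.

C16H25NO3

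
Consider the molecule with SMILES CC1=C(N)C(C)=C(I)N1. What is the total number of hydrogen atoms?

Walk through each heavy atom and fill implicit hydrogens from standard valence (C 4, N 3, O 2, S 2, halogen 1):
  atom 1: C, bond orders sum to 1 (valence 4) → 3 H
  atom 2: C, bond orders sum to 4 (valence 4) → 0 H
  atom 3: C, bond orders sum to 4 (valence 4) → 0 H
  atom 4: N, bond orders sum to 1 (valence 3) → 2 H
  atom 5: C, bond orders sum to 4 (valence 4) → 0 H
  atom 6: C, bond orders sum to 1 (valence 4) → 3 H
  atom 7: C, bond orders sum to 4 (valence 4) → 0 H
  atom 8: I (halogen, monovalent) → 0 H
  atom 9: N, bond orders sum to 2 (valence 3) → 1 H
Total hydrogens: 9.

9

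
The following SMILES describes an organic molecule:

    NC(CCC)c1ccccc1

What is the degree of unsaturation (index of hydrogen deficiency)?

Molecular formula: C10H15N.
DoU = (2C + 2 + N − H − X) / 2, where X is the halogen count and O/S are ignored.
    = (2·10 + 2 + 1 − 15 − 0) / 2 = 8 / 2 = 4.

4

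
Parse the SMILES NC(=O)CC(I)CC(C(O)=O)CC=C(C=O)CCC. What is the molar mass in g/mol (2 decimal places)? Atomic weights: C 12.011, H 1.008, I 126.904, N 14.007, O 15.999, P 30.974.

First, the molecular formula is C13H20INO4 (counting implicit H from valence).
  C: 13 × 12.011 = 156.143
  H: 20 × 1.008 = 20.160
  I: 1 × 126.904 = 126.904
  N: 1 × 14.007 = 14.007
  O: 4 × 15.999 = 63.996
Sum: 13×12.011 + 20×1.008 + 1×126.904 + 1×14.007 + 4×15.999 = 381.210 → 381.21 g/mol.

381.21 g/mol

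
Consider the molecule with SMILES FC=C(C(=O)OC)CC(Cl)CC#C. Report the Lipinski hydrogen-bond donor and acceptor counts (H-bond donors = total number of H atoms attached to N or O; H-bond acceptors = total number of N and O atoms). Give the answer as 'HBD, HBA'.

Donors: find every N or O and count the H atoms it carries.
  atom 5 (O): bond orders sum to 2 → 0 H
  atom 6 (O): bond orders sum to 2 → 0 H
Lipinski HBD = 0.
Acceptors: N atoms = 0, O atoms = 2 → HBA = 2.

0, 2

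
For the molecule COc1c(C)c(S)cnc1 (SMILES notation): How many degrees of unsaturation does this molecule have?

4

Molecular formula: C7H9NOS.
DoU = (2C + 2 + N − H − X) / 2, where X is the halogen count and O/S are ignored.
    = (2·7 + 2 + 1 − 9 − 0) / 2 = 8 / 2 = 4.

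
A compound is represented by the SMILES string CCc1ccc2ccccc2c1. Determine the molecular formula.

C12H12

Walk through each heavy atom and fill implicit hydrogens from standard valence (C 4, N 3, O 2, S 2, halogen 1); for lowercase aromatic atoms, an aromatic c carries 1 H when it has two neighbours and 0 H with three, and aromatic n carries 0 H:
  atom 1: C, bond orders sum to 1 (valence 4) → 3 H
  atom 2: C, bond orders sum to 2 (valence 4) → 2 H
  atom 3: aromatic c, 3 neighbours → 0 H
  atom 4: aromatic c, 2 neighbours → 1 H
  atom 5: aromatic c, 2 neighbours → 1 H
  atom 6: aromatic c, 3 neighbours → 0 H
  atom 7: aromatic c, 2 neighbours → 1 H
  atom 8: aromatic c, 2 neighbours → 1 H
  atom 9: aromatic c, 2 neighbours → 1 H
  atom 10: aromatic c, 2 neighbours → 1 H
  atom 11: aromatic c, 3 neighbours → 0 H
  atom 12: aromatic c, 2 neighbours → 1 H
Totals → C:12, H:12.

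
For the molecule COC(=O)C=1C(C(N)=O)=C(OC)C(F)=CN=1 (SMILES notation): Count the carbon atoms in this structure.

9

Count every carbon token in the SMILES (each C, including those in ring-closure positions and inside branches).
Carbon count: 9.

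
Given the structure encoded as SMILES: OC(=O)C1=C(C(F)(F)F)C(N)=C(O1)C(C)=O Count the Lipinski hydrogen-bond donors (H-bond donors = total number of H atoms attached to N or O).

Donors: find every N or O and count the H atoms it carries.
  atom 1 (O): bond orders sum to 1 → 1 H
  atom 3 (O): bond orders sum to 2 → 0 H
  atom 11 (N): bond orders sum to 1 → 2 H
  atom 13 (O): bond orders sum to 2 → 0 H
  atom 16 (O): bond orders sum to 2 → 0 H
Lipinski HBD = 3.

3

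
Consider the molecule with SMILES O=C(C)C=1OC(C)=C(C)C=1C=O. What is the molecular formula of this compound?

C9H10O3

Walk through each heavy atom and fill implicit hydrogens from standard valence (C 4, N 3, O 2, S 2, halogen 1):
  atom 1: O, bond orders sum to 2 (valence 2) → 0 H
  atom 2: C, bond orders sum to 4 (valence 4) → 0 H
  atom 3: C, bond orders sum to 1 (valence 4) → 3 H
  atom 4: C, bond orders sum to 4 (valence 4) → 0 H
  atom 5: O, bond orders sum to 2 (valence 2) → 0 H
  atom 6: C, bond orders sum to 4 (valence 4) → 0 H
  atom 7: C, bond orders sum to 1 (valence 4) → 3 H
  atom 8: C, bond orders sum to 4 (valence 4) → 0 H
  atom 9: C, bond orders sum to 1 (valence 4) → 3 H
  atom 10: C, bond orders sum to 4 (valence 4) → 0 H
  atom 11: C, bond orders sum to 3 (valence 4) → 1 H
  atom 12: O, bond orders sum to 2 (valence 2) → 0 H
Totals → C:9, H:10, O:3.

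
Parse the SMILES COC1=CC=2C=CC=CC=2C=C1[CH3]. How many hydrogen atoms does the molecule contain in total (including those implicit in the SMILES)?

12

Walk through each heavy atom and fill implicit hydrogens from standard valence (C 4, N 3, O 2, S 2, halogen 1):
  atom 1: C, bond orders sum to 1 (valence 4) → 3 H
  atom 2: O, bond orders sum to 2 (valence 2) → 0 H
  atom 3: C, bond orders sum to 4 (valence 4) → 0 H
  atom 4: C, bond orders sum to 3 (valence 4) → 1 H
  atom 5: C, bond orders sum to 4 (valence 4) → 0 H
  atom 6: C, bond orders sum to 3 (valence 4) → 1 H
  atom 7: C, bond orders sum to 3 (valence 4) → 1 H
  atom 8: C, bond orders sum to 3 (valence 4) → 1 H
  atom 9: C, bond orders sum to 3 (valence 4) → 1 H
  atom 10: C, bond orders sum to 4 (valence 4) → 0 H
  atom 11: C, bond orders sum to 3 (valence 4) → 1 H
  atom 12: C, bond orders sum to 4 (valence 4) → 0 H
  atom 13: C with explicit H count 3
Total hydrogens: 12.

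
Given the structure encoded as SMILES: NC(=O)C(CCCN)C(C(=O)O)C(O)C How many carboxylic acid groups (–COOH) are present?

1

The carboxylic acid motif appears at heavy-atom position 10 in the SMILES.
Other groups present: 1 amide, 1 hydroxyl, 1 primary amine.
Carboxylic acid count: 1.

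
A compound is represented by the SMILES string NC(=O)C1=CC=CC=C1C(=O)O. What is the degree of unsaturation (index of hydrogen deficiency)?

6

Molecular formula: C8H7NO3.
DoU = (2C + 2 + N − H − X) / 2, where X is the halogen count and O/S are ignored.
    = (2·8 + 2 + 1 − 7 − 0) / 2 = 12 / 2 = 6.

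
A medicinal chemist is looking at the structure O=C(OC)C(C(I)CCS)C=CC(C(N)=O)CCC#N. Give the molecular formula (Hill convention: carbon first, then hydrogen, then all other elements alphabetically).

C13H19IN2O3S

Walk through each heavy atom and fill implicit hydrogens from standard valence (C 4, N 3, O 2, S 2, halogen 1):
  atom 1: O, bond orders sum to 2 (valence 2) → 0 H
  atom 2: C, bond orders sum to 4 (valence 4) → 0 H
  atom 3: O, bond orders sum to 2 (valence 2) → 0 H
  atom 4: C, bond orders sum to 1 (valence 4) → 3 H
  atom 5: C, bond orders sum to 3 (valence 4) → 1 H
  atom 6: C, bond orders sum to 3 (valence 4) → 1 H
  atom 7: I (halogen, monovalent) → 0 H
  atom 8: C, bond orders sum to 2 (valence 4) → 2 H
  atom 9: C, bond orders sum to 2 (valence 4) → 2 H
  atom 10: S, bond orders sum to 1 (valence 2) → 1 H
  atom 11: C, bond orders sum to 3 (valence 4) → 1 H
  atom 12: C, bond orders sum to 3 (valence 4) → 1 H
  atom 13: C, bond orders sum to 3 (valence 4) → 1 H
  atom 14: C, bond orders sum to 4 (valence 4) → 0 H
  atom 15: N, bond orders sum to 1 (valence 3) → 2 H
  atom 16: O, bond orders sum to 2 (valence 2) → 0 H
  atom 17: C, bond orders sum to 2 (valence 4) → 2 H
  atom 18: C, bond orders sum to 2 (valence 4) → 2 H
  atom 19: C, bond orders sum to 4 (valence 4) → 0 H
  atom 20: N, bond orders sum to 3 (valence 3) → 0 H
Totals → C:13, H:19, I:1, N:2, O:3, S:1.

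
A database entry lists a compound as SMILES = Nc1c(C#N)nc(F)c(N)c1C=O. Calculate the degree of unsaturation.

Molecular formula: C7H5FN4O.
DoU = (2C + 2 + N − H − X) / 2, where X is the halogen count and O/S are ignored.
    = (2·7 + 2 + 4 − 5 − 1) / 2 = 14 / 2 = 7.

7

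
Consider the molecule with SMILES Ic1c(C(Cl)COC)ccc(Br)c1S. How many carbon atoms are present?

9

Count every carbon token in the SMILES (each C, including those in ring-closure positions and inside branches).
Carbon count: 9.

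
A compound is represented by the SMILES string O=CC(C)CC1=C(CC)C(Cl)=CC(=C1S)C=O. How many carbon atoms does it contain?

13

Count every carbon token in the SMILES (each C, including those in ring-closure positions and inside branches).
Carbon count: 13.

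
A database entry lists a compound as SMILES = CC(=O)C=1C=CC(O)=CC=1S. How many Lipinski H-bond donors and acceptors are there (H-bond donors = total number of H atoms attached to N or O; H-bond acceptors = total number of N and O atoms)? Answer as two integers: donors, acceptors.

1, 2

Donors: find every N or O and count the H atoms it carries.
  atom 3 (O): bond orders sum to 2 → 0 H
  atom 8 (O): bond orders sum to 1 → 1 H
Lipinski HBD = 1.
Acceptors: N atoms = 0, O atoms = 2 → HBA = 2.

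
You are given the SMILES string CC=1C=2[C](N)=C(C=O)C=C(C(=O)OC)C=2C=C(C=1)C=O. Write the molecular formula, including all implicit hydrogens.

Walk through each heavy atom and fill implicit hydrogens from standard valence (C 4, N 3, O 2, S 2, halogen 1):
  atom 1: C, bond orders sum to 1 (valence 4) → 3 H
  atom 2: C, bond orders sum to 4 (valence 4) → 0 H
  atom 3: C, bond orders sum to 4 (valence 4) → 0 H
  atom 4: C with explicit H count 0
  atom 5: N, bond orders sum to 1 (valence 3) → 2 H
  atom 6: C, bond orders sum to 4 (valence 4) → 0 H
  atom 7: C, bond orders sum to 3 (valence 4) → 1 H
  atom 8: O, bond orders sum to 2 (valence 2) → 0 H
  atom 9: C, bond orders sum to 3 (valence 4) → 1 H
  atom 10: C, bond orders sum to 4 (valence 4) → 0 H
  atom 11: C, bond orders sum to 4 (valence 4) → 0 H
  atom 12: O, bond orders sum to 2 (valence 2) → 0 H
  atom 13: O, bond orders sum to 2 (valence 2) → 0 H
  atom 14: C, bond orders sum to 1 (valence 4) → 3 H
  atom 15: C, bond orders sum to 4 (valence 4) → 0 H
  atom 16: C, bond orders sum to 3 (valence 4) → 1 H
  atom 17: C, bond orders sum to 4 (valence 4) → 0 H
  atom 18: C, bond orders sum to 3 (valence 4) → 1 H
  atom 19: C, bond orders sum to 3 (valence 4) → 1 H
  atom 20: O, bond orders sum to 2 (valence 2) → 0 H
Totals → C:15, H:13, N:1, O:4.
In Hill order: C15H13NO4.

C15H13NO4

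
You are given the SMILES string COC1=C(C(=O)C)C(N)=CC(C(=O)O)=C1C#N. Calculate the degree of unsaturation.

Molecular formula: C11H10N2O4.
DoU = (2C + 2 + N − H − X) / 2, where X is the halogen count and O/S are ignored.
    = (2·11 + 2 + 2 − 10 − 0) / 2 = 16 / 2 = 8.

8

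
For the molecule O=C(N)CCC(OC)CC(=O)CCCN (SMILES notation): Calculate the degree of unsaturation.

2

Degree of unsaturation = (number of rings) + (number of π bonds).
Ring closures in the SMILES: 0.
π bonds: 2 double bonds (each 1 DoU) → 2 DoU from unsaturation.
Total DoU = 0 + 2 = 2.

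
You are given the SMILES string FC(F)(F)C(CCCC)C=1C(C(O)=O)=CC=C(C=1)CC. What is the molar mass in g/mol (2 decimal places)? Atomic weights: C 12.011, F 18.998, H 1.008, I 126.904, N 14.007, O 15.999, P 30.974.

First, the molecular formula is C15H19F3O2 (counting implicit H from valence).
  C: 15 × 12.011 = 180.165
  F: 3 × 18.998 = 56.994
  H: 19 × 1.008 = 19.152
  O: 2 × 15.999 = 31.998
Sum: 15×12.011 + 3×18.998 + 19×1.008 + 2×15.999 = 288.309 → 288.31 g/mol.

288.31 g/mol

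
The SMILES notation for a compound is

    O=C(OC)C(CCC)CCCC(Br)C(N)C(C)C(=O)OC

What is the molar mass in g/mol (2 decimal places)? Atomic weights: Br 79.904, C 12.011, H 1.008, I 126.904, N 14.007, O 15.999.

First, the molecular formula is C15H28BrNO4 (counting implicit H from valence).
  Br: 1 × 79.904 = 79.904
  C: 15 × 12.011 = 180.165
  H: 28 × 1.008 = 28.224
  N: 1 × 14.007 = 14.007
  O: 4 × 15.999 = 63.996
Sum: 1×79.904 + 15×12.011 + 28×1.008 + 1×14.007 + 4×15.999 = 366.296 → 366.30 g/mol.

366.30 g/mol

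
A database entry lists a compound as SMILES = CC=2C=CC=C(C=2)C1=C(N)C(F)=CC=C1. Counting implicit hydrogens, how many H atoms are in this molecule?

12

Walk through each heavy atom and fill implicit hydrogens from standard valence (C 4, N 3, O 2, S 2, halogen 1):
  atom 1: C, bond orders sum to 1 (valence 4) → 3 H
  atom 2: C, bond orders sum to 4 (valence 4) → 0 H
  atom 3: C, bond orders sum to 3 (valence 4) → 1 H
  atom 4: C, bond orders sum to 3 (valence 4) → 1 H
  atom 5: C, bond orders sum to 3 (valence 4) → 1 H
  atom 6: C, bond orders sum to 4 (valence 4) → 0 H
  atom 7: C, bond orders sum to 3 (valence 4) → 1 H
  atom 8: C, bond orders sum to 4 (valence 4) → 0 H
  atom 9: C, bond orders sum to 4 (valence 4) → 0 H
  atom 10: N, bond orders sum to 1 (valence 3) → 2 H
  atom 11: C, bond orders sum to 4 (valence 4) → 0 H
  atom 12: F (halogen, monovalent) → 0 H
  atom 13: C, bond orders sum to 3 (valence 4) → 1 H
  atom 14: C, bond orders sum to 3 (valence 4) → 1 H
  atom 15: C, bond orders sum to 3 (valence 4) → 1 H
Total hydrogens: 12.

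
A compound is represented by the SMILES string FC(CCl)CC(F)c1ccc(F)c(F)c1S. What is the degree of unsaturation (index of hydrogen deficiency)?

4

Molecular formula: C10H9ClF4S.
DoU = (2C + 2 + N − H − X) / 2, where X is the halogen count and O/S are ignored.
    = (2·10 + 2 + 0 − 9 − 5) / 2 = 8 / 2 = 4.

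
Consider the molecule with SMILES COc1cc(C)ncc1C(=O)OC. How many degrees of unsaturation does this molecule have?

5

Molecular formula: C9H11NO3.
DoU = (2C + 2 + N − H − X) / 2, where X is the halogen count and O/S are ignored.
    = (2·9 + 2 + 1 − 11 − 0) / 2 = 10 / 2 = 5.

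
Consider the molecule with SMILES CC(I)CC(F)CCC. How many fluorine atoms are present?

1

Scan the SMILES for F atoms (remember two-letter symbols like Cl and Br are single atoms).
Fluorine count: 1.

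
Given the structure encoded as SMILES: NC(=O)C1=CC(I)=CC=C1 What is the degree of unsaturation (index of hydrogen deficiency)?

Degree of unsaturation = (number of rings) + (number of π bonds).
Ring closures in the SMILES: 1.
π bonds: 4 double bonds (each 1 DoU) → 4 DoU from unsaturation.
Total DoU = 1 + 4 = 5.

5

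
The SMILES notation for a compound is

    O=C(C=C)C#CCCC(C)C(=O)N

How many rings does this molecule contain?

In SMILES, each pair of matching ring-closure digits denotes one ring-closing bond; the number of such bonds equals the number of independent rings.
Ring-closure bonds here: 0.

0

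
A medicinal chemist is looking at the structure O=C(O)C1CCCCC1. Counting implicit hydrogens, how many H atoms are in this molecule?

Walk through each heavy atom and fill implicit hydrogens from standard valence (C 4, N 3, O 2, S 2, halogen 1):
  atom 1: O, bond orders sum to 2 (valence 2) → 0 H
  atom 2: C, bond orders sum to 4 (valence 4) → 0 H
  atom 3: O, bond orders sum to 1 (valence 2) → 1 H
  atom 4: C, bond orders sum to 3 (valence 4) → 1 H
  atom 5: C, bond orders sum to 2 (valence 4) → 2 H
  atom 6: C, bond orders sum to 2 (valence 4) → 2 H
  atom 7: C, bond orders sum to 2 (valence 4) → 2 H
  atom 8: C, bond orders sum to 2 (valence 4) → 2 H
  atom 9: C, bond orders sum to 2 (valence 4) → 2 H
Total hydrogens: 12.

12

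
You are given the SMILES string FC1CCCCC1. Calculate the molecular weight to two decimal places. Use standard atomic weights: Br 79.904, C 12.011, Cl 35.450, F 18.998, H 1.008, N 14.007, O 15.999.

First, the molecular formula is C6H11F (counting implicit H from valence).
  C: 6 × 12.011 = 72.066
  F: 1 × 18.998 = 18.998
  H: 11 × 1.008 = 11.088
Sum: 6×12.011 + 1×18.998 + 11×1.008 = 102.152 → 102.15 g/mol.

102.15 g/mol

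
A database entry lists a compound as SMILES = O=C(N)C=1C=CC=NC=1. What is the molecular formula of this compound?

Walk through each heavy atom and fill implicit hydrogens from standard valence (C 4, N 3, O 2, S 2, halogen 1):
  atom 1: O, bond orders sum to 2 (valence 2) → 0 H
  atom 2: C, bond orders sum to 4 (valence 4) → 0 H
  atom 3: N, bond orders sum to 1 (valence 3) → 2 H
  atom 4: C, bond orders sum to 4 (valence 4) → 0 H
  atom 5: C, bond orders sum to 3 (valence 4) → 1 H
  atom 6: C, bond orders sum to 3 (valence 4) → 1 H
  atom 7: C, bond orders sum to 3 (valence 4) → 1 H
  atom 8: N, bond orders sum to 3 (valence 3) → 0 H
  atom 9: C, bond orders sum to 3 (valence 4) → 1 H
Totals → C:6, H:6, N:2, O:1.
In Hill order: C6H6N2O.

C6H6N2O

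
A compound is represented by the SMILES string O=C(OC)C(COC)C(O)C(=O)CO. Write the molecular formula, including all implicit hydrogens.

C8H14O6

Walk through each heavy atom and fill implicit hydrogens from standard valence (C 4, N 3, O 2, S 2, halogen 1):
  atom 1: O, bond orders sum to 2 (valence 2) → 0 H
  atom 2: C, bond orders sum to 4 (valence 4) → 0 H
  atom 3: O, bond orders sum to 2 (valence 2) → 0 H
  atom 4: C, bond orders sum to 1 (valence 4) → 3 H
  atom 5: C, bond orders sum to 3 (valence 4) → 1 H
  atom 6: C, bond orders sum to 2 (valence 4) → 2 H
  atom 7: O, bond orders sum to 2 (valence 2) → 0 H
  atom 8: C, bond orders sum to 1 (valence 4) → 3 H
  atom 9: C, bond orders sum to 3 (valence 4) → 1 H
  atom 10: O, bond orders sum to 1 (valence 2) → 1 H
  atom 11: C, bond orders sum to 4 (valence 4) → 0 H
  atom 12: O, bond orders sum to 2 (valence 2) → 0 H
  atom 13: C, bond orders sum to 2 (valence 4) → 2 H
  atom 14: O, bond orders sum to 1 (valence 2) → 1 H
Totals → C:8, H:14, O:6.
In Hill order: C8H14O6.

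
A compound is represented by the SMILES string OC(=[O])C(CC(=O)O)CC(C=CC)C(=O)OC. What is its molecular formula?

C11H16O6

Walk through each heavy atom and fill implicit hydrogens from standard valence (C 4, N 3, O 2, S 2, halogen 1):
  atom 1: O, bond orders sum to 1 (valence 2) → 1 H
  atom 2: C, bond orders sum to 4 (valence 4) → 0 H
  atom 3: O with explicit H count 0
  atom 4: C, bond orders sum to 3 (valence 4) → 1 H
  atom 5: C, bond orders sum to 2 (valence 4) → 2 H
  atom 6: C, bond orders sum to 4 (valence 4) → 0 H
  atom 7: O, bond orders sum to 2 (valence 2) → 0 H
  atom 8: O, bond orders sum to 1 (valence 2) → 1 H
  atom 9: C, bond orders sum to 2 (valence 4) → 2 H
  atom 10: C, bond orders sum to 3 (valence 4) → 1 H
  atom 11: C, bond orders sum to 3 (valence 4) → 1 H
  atom 12: C, bond orders sum to 3 (valence 4) → 1 H
  atom 13: C, bond orders sum to 1 (valence 4) → 3 H
  atom 14: C, bond orders sum to 4 (valence 4) → 0 H
  atom 15: O, bond orders sum to 2 (valence 2) → 0 H
  atom 16: O, bond orders sum to 2 (valence 2) → 0 H
  atom 17: C, bond orders sum to 1 (valence 4) → 3 H
Totals → C:11, H:16, O:6.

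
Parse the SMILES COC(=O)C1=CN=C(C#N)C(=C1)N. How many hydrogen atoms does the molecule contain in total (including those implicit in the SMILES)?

Walk through each heavy atom and fill implicit hydrogens from standard valence (C 4, N 3, O 2, S 2, halogen 1):
  atom 1: C, bond orders sum to 1 (valence 4) → 3 H
  atom 2: O, bond orders sum to 2 (valence 2) → 0 H
  atom 3: C, bond orders sum to 4 (valence 4) → 0 H
  atom 4: O, bond orders sum to 2 (valence 2) → 0 H
  atom 5: C, bond orders sum to 4 (valence 4) → 0 H
  atom 6: C, bond orders sum to 3 (valence 4) → 1 H
  atom 7: N, bond orders sum to 3 (valence 3) → 0 H
  atom 8: C, bond orders sum to 4 (valence 4) → 0 H
  atom 9: C, bond orders sum to 4 (valence 4) → 0 H
  atom 10: N, bond orders sum to 3 (valence 3) → 0 H
  atom 11: C, bond orders sum to 4 (valence 4) → 0 H
  atom 12: C, bond orders sum to 3 (valence 4) → 1 H
  atom 13: N, bond orders sum to 1 (valence 3) → 2 H
Total hydrogens: 7.

7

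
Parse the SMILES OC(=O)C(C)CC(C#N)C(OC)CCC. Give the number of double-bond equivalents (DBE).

Degree of unsaturation = (number of rings) + (number of π bonds).
Ring closures in the SMILES: 0.
π bonds: 1 double bond (each 1 DoU), 1 triple bond (each 2 DoU) → 3 DoU from unsaturation.
Total DoU = 0 + 3 = 3.

3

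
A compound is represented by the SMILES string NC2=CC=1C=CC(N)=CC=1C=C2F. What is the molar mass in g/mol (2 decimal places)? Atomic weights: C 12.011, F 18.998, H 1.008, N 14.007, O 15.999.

First, the molecular formula is C10H9FN2 (counting implicit H from valence).
  C: 10 × 12.011 = 120.110
  F: 1 × 18.998 = 18.998
  H: 9 × 1.008 = 9.072
  N: 2 × 14.007 = 28.014
Sum: 10×12.011 + 1×18.998 + 9×1.008 + 2×14.007 = 176.194 → 176.19 g/mol.

176.19 g/mol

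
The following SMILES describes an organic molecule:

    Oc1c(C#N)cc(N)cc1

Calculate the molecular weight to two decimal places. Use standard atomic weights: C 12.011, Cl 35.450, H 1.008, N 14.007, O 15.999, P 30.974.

134.14 g/mol

First, the molecular formula is C7H6N2O (counting implicit H from valence).
  C: 7 × 12.011 = 84.077
  H: 6 × 1.008 = 6.048
  N: 2 × 14.007 = 28.014
  O: 1 × 15.999 = 15.999
Sum: 7×12.011 + 6×1.008 + 2×14.007 + 1×15.999 = 134.138 → 134.14 g/mol.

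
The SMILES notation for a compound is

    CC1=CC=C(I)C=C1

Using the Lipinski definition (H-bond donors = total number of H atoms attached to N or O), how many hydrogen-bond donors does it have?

Donors: find every N or O and count the H atoms it carries.
  (no N or O atoms present)
Lipinski HBD = 0.

0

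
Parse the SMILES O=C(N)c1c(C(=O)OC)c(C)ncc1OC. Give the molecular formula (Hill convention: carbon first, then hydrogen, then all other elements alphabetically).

C10H12N2O4

Walk through each heavy atom and fill implicit hydrogens from standard valence (C 4, N 3, O 2, S 2, halogen 1); for lowercase aromatic atoms, an aromatic c carries 1 H when it has two neighbours and 0 H with three, and aromatic n carries 0 H:
  atom 1: O, bond orders sum to 2 (valence 2) → 0 H
  atom 2: C, bond orders sum to 4 (valence 4) → 0 H
  atom 3: N, bond orders sum to 1 (valence 3) → 2 H
  atom 4: aromatic c, 3 neighbours → 0 H
  atom 5: aromatic c, 3 neighbours → 0 H
  atom 6: C, bond orders sum to 4 (valence 4) → 0 H
  atom 7: O, bond orders sum to 2 (valence 2) → 0 H
  atom 8: O, bond orders sum to 2 (valence 2) → 0 H
  atom 9: C, bond orders sum to 1 (valence 4) → 3 H
  atom 10: aromatic c, 3 neighbours → 0 H
  atom 11: C, bond orders sum to 1 (valence 4) → 3 H
  atom 12: aromatic n, 2 neighbours → 0 H
  atom 13: aromatic c, 2 neighbours → 1 H
  atom 14: aromatic c, 3 neighbours → 0 H
  atom 15: O, bond orders sum to 2 (valence 2) → 0 H
  atom 16: C, bond orders sum to 1 (valence 4) → 3 H
Totals → C:10, H:12, N:2, O:4.
In Hill order: C10H12N2O4.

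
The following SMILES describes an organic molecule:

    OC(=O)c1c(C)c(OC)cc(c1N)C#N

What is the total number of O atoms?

3

Scan the SMILES for O atoms (remember two-letter symbols like Cl and Br are single atoms).
Oxygen count: 3.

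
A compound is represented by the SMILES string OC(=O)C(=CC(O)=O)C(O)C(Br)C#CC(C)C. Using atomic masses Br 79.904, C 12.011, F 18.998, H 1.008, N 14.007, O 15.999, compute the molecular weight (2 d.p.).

305.12 g/mol

First, the molecular formula is C11H13BrO5 (counting implicit H from valence).
  Br: 1 × 79.904 = 79.904
  C: 11 × 12.011 = 132.121
  H: 13 × 1.008 = 13.104
  O: 5 × 15.999 = 79.995
Sum: 1×79.904 + 11×12.011 + 13×1.008 + 5×15.999 = 305.124 → 305.12 g/mol.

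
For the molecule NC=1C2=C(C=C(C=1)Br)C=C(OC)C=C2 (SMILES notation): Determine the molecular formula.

Walk through each heavy atom and fill implicit hydrogens from standard valence (C 4, N 3, O 2, S 2, halogen 1):
  atom 1: N, bond orders sum to 1 (valence 3) → 2 H
  atom 2: C, bond orders sum to 4 (valence 4) → 0 H
  atom 3: C, bond orders sum to 4 (valence 4) → 0 H
  atom 4: C, bond orders sum to 4 (valence 4) → 0 H
  atom 5: C, bond orders sum to 3 (valence 4) → 1 H
  atom 6: C, bond orders sum to 4 (valence 4) → 0 H
  atom 7: C, bond orders sum to 3 (valence 4) → 1 H
  atom 8: Br (halogen, monovalent) → 0 H
  atom 9: C, bond orders sum to 3 (valence 4) → 1 H
  atom 10: C, bond orders sum to 4 (valence 4) → 0 H
  atom 11: O, bond orders sum to 2 (valence 2) → 0 H
  atom 12: C, bond orders sum to 1 (valence 4) → 3 H
  atom 13: C, bond orders sum to 3 (valence 4) → 1 H
  atom 14: C, bond orders sum to 3 (valence 4) → 1 H
Totals → C:11, H:10, Br:1, N:1, O:1.
In Hill order: C11H10BrNO.

C11H10BrNO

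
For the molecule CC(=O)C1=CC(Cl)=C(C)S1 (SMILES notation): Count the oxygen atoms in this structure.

Scan the SMILES for O atoms (remember two-letter symbols like Cl and Br are single atoms).
Oxygen count: 1.

1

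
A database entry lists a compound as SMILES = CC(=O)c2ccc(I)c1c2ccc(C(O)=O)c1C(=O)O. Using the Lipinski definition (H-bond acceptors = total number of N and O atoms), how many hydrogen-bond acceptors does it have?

N atoms: 0; O atoms: 5.
Lipinski HBA = 0 + 5 = 5.

5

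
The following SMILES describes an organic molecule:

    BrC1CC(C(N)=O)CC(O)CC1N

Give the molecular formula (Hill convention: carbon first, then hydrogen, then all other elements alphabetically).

Walk through each heavy atom and fill implicit hydrogens from standard valence (C 4, N 3, O 2, S 2, halogen 1):
  atom 1: Br (halogen, monovalent) → 0 H
  atom 2: C, bond orders sum to 3 (valence 4) → 1 H
  atom 3: C, bond orders sum to 2 (valence 4) → 2 H
  atom 4: C, bond orders sum to 3 (valence 4) → 1 H
  atom 5: C, bond orders sum to 4 (valence 4) → 0 H
  atom 6: N, bond orders sum to 1 (valence 3) → 2 H
  atom 7: O, bond orders sum to 2 (valence 2) → 0 H
  atom 8: C, bond orders sum to 2 (valence 4) → 2 H
  atom 9: C, bond orders sum to 3 (valence 4) → 1 H
  atom 10: O, bond orders sum to 1 (valence 2) → 1 H
  atom 11: C, bond orders sum to 2 (valence 4) → 2 H
  atom 12: C, bond orders sum to 3 (valence 4) → 1 H
  atom 13: N, bond orders sum to 1 (valence 3) → 2 H
Totals → C:8, H:15, Br:1, N:2, O:2.
In Hill order: C8H15BrN2O2.

C8H15BrN2O2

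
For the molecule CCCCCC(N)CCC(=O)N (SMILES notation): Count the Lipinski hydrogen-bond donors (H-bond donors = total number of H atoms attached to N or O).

4

Donors: find every N or O and count the H atoms it carries.
  atom 7 (N): bond orders sum to 1 → 2 H
  atom 11 (O): bond orders sum to 2 → 0 H
  atom 12 (N): bond orders sum to 1 → 2 H
Lipinski HBD = 4.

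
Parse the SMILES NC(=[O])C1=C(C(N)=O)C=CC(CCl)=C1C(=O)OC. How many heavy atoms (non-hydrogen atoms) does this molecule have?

Every atom symbol written in the SMILES (organic subset) is one heavy atom; implicit H are not written.
Heavy atoms by element → C:11, Cl:1, N:2, O:4.
Total: 18.

18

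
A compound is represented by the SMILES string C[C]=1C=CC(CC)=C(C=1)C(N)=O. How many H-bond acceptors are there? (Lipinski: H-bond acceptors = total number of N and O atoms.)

2

N atoms: 1; O atoms: 1.
Lipinski HBA = 1 + 1 = 2.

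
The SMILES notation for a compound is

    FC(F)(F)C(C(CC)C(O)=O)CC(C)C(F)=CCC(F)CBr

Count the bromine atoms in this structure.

Scan the SMILES for Br atoms (remember two-letter symbols like Cl and Br are single atoms).
Bromine count: 1.

1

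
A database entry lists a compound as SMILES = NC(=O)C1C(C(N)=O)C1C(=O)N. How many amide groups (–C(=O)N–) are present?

The amide motif appears at heavy-atom positions 2, 6, 10 in the SMILES.
Amide count: 3.

3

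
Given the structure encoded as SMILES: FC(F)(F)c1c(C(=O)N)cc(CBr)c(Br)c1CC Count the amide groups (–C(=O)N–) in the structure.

The amide motif appears at heavy-atom position 7 in the SMILES.
Amide count: 1.

1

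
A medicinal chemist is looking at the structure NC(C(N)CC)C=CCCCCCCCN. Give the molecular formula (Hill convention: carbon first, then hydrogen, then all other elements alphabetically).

C13H29N3

Walk through each heavy atom and fill implicit hydrogens from standard valence (C 4, N 3, O 2, S 2, halogen 1):
  atom 1: N, bond orders sum to 1 (valence 3) → 2 H
  atom 2: C, bond orders sum to 3 (valence 4) → 1 H
  atom 3: C, bond orders sum to 3 (valence 4) → 1 H
  atom 4: N, bond orders sum to 1 (valence 3) → 2 H
  atom 5: C, bond orders sum to 2 (valence 4) → 2 H
  atom 6: C, bond orders sum to 1 (valence 4) → 3 H
  atom 7: C, bond orders sum to 3 (valence 4) → 1 H
  atom 8: C, bond orders sum to 3 (valence 4) → 1 H
  atom 9: C, bond orders sum to 2 (valence 4) → 2 H
  atom 10: C, bond orders sum to 2 (valence 4) → 2 H
  atom 11: C, bond orders sum to 2 (valence 4) → 2 H
  atom 12: C, bond orders sum to 2 (valence 4) → 2 H
  atom 13: C, bond orders sum to 2 (valence 4) → 2 H
  atom 14: C, bond orders sum to 2 (valence 4) → 2 H
  atom 15: C, bond orders sum to 2 (valence 4) → 2 H
  atom 16: N, bond orders sum to 1 (valence 3) → 2 H
Totals → C:13, H:29, N:3.
In Hill order: C13H29N3.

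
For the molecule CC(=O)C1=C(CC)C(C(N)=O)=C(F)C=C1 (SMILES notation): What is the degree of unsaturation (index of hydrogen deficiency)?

6

Degree of unsaturation = (number of rings) + (number of π bonds).
Ring closures in the SMILES: 1.
π bonds: 5 double bonds (each 1 DoU) → 5 DoU from unsaturation.
Total DoU = 1 + 5 = 6.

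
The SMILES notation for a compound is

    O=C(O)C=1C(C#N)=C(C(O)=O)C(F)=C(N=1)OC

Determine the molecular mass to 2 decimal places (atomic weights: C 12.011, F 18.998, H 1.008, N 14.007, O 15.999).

240.15 g/mol

First, the molecular formula is C9H5FN2O5 (counting implicit H from valence).
  C: 9 × 12.011 = 108.099
  F: 1 × 18.998 = 18.998
  H: 5 × 1.008 = 5.040
  N: 2 × 14.007 = 28.014
  O: 5 × 15.999 = 79.995
Sum: 9×12.011 + 1×18.998 + 5×1.008 + 2×14.007 + 5×15.999 = 240.146 → 240.15 g/mol.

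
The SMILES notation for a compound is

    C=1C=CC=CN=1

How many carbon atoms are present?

5

Count every carbon token in the SMILES (each C, including those in ring-closure positions and inside branches).
Carbon count: 5.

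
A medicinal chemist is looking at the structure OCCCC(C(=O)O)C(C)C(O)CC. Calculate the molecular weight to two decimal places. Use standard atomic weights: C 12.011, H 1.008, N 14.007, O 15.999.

204.27 g/mol

First, the molecular formula is C10H20O4 (counting implicit H from valence).
  C: 10 × 12.011 = 120.110
  H: 20 × 1.008 = 20.160
  O: 4 × 15.999 = 63.996
Sum: 10×12.011 + 20×1.008 + 4×15.999 = 204.266 → 204.27 g/mol.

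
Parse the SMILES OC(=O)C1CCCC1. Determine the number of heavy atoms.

8

Every atom symbol written in the SMILES (organic subset) is one heavy atom; implicit H are not written.
Heavy atoms by element → C:6, O:2.
Total: 8.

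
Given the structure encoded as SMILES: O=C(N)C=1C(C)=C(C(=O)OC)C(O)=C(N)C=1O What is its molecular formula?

Walk through each heavy atom and fill implicit hydrogens from standard valence (C 4, N 3, O 2, S 2, halogen 1):
  atom 1: O, bond orders sum to 2 (valence 2) → 0 H
  atom 2: C, bond orders sum to 4 (valence 4) → 0 H
  atom 3: N, bond orders sum to 1 (valence 3) → 2 H
  atom 4: C, bond orders sum to 4 (valence 4) → 0 H
  atom 5: C, bond orders sum to 4 (valence 4) → 0 H
  atom 6: C, bond orders sum to 1 (valence 4) → 3 H
  atom 7: C, bond orders sum to 4 (valence 4) → 0 H
  atom 8: C, bond orders sum to 4 (valence 4) → 0 H
  atom 9: O, bond orders sum to 2 (valence 2) → 0 H
  atom 10: O, bond orders sum to 2 (valence 2) → 0 H
  atom 11: C, bond orders sum to 1 (valence 4) → 3 H
  atom 12: C, bond orders sum to 4 (valence 4) → 0 H
  atom 13: O, bond orders sum to 1 (valence 2) → 1 H
  atom 14: C, bond orders sum to 4 (valence 4) → 0 H
  atom 15: N, bond orders sum to 1 (valence 3) → 2 H
  atom 16: C, bond orders sum to 4 (valence 4) → 0 H
  atom 17: O, bond orders sum to 1 (valence 2) → 1 H
Totals → C:10, H:12, N:2, O:5.
In Hill order: C10H12N2O5.

C10H12N2O5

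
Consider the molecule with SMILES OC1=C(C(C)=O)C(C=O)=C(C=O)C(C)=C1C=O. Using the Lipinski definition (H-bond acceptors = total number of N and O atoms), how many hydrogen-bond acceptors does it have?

N atoms: 0; O atoms: 5.
Lipinski HBA = 0 + 5 = 5.

5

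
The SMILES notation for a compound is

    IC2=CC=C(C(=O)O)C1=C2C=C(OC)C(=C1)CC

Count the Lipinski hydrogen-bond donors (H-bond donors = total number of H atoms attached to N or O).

1

Donors: find every N or O and count the H atoms it carries.
  atom 7 (O): bond orders sum to 2 → 0 H
  atom 8 (O): bond orders sum to 1 → 1 H
  atom 13 (O): bond orders sum to 2 → 0 H
Lipinski HBD = 1.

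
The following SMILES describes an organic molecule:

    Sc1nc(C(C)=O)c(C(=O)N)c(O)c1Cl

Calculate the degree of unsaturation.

6

Molecular formula: C8H7ClN2O3S.
DoU = (2C + 2 + N − H − X) / 2, where X is the halogen count and O/S are ignored.
    = (2·8 + 2 + 2 − 7 − 1) / 2 = 12 / 2 = 6.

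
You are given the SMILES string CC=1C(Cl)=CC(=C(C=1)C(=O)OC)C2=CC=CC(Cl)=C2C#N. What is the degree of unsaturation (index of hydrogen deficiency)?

Degree of unsaturation = (number of rings) + (number of π bonds).
Ring closures in the SMILES: 2.
π bonds: 7 double bonds (each 1 DoU), 1 triple bond (each 2 DoU) → 9 DoU from unsaturation.
Total DoU = 2 + 9 = 11.

11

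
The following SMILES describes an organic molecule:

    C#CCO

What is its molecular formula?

C3H4O

Walk through each heavy atom and fill implicit hydrogens from standard valence (C 4, N 3, O 2, S 2, halogen 1):
  atom 1: C, bond orders sum to 3 (valence 4) → 1 H
  atom 2: C, bond orders sum to 4 (valence 4) → 0 H
  atom 3: C, bond orders sum to 2 (valence 4) → 2 H
  atom 4: O, bond orders sum to 1 (valence 2) → 1 H
Totals → C:3, H:4, O:1.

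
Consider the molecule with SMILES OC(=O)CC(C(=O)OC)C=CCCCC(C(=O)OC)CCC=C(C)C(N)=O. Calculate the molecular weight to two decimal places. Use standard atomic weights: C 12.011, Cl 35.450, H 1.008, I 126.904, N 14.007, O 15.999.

383.44 g/mol

First, the molecular formula is C19H29NO7 (counting implicit H from valence).
  C: 19 × 12.011 = 228.209
  H: 29 × 1.008 = 29.232
  N: 1 × 14.007 = 14.007
  O: 7 × 15.999 = 111.993
Sum: 19×12.011 + 29×1.008 + 1×14.007 + 7×15.999 = 383.441 → 383.44 g/mol.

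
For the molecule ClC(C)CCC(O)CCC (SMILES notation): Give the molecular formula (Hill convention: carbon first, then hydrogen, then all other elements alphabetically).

C8H17ClO

Walk through each heavy atom and fill implicit hydrogens from standard valence (C 4, N 3, O 2, S 2, halogen 1):
  atom 1: Cl (halogen, monovalent) → 0 H
  atom 2: C, bond orders sum to 3 (valence 4) → 1 H
  atom 3: C, bond orders sum to 1 (valence 4) → 3 H
  atom 4: C, bond orders sum to 2 (valence 4) → 2 H
  atom 5: C, bond orders sum to 2 (valence 4) → 2 H
  atom 6: C, bond orders sum to 3 (valence 4) → 1 H
  atom 7: O, bond orders sum to 1 (valence 2) → 1 H
  atom 8: C, bond orders sum to 2 (valence 4) → 2 H
  atom 9: C, bond orders sum to 2 (valence 4) → 2 H
  atom 10: C, bond orders sum to 1 (valence 4) → 3 H
Totals → C:8, H:17, Cl:1, O:1.
In Hill order: C8H17ClO.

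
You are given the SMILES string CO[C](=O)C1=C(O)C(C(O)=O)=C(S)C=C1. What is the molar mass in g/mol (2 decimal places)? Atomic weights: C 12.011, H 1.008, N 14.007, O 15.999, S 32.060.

First, the molecular formula is C9H8O5S (counting implicit H from valence).
  C: 9 × 12.011 = 108.099
  H: 8 × 1.008 = 8.064
  O: 5 × 15.999 = 79.995
  S: 1 × 32.060 = 32.060
Sum: 9×12.011 + 8×1.008 + 5×15.999 + 1×32.060 = 228.218 → 228.22 g/mol.

228.22 g/mol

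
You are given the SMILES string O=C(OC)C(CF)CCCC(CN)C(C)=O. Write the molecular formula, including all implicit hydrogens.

Walk through each heavy atom and fill implicit hydrogens from standard valence (C 4, N 3, O 2, S 2, halogen 1):
  atom 1: O, bond orders sum to 2 (valence 2) → 0 H
  atom 2: C, bond orders sum to 4 (valence 4) → 0 H
  atom 3: O, bond orders sum to 2 (valence 2) → 0 H
  atom 4: C, bond orders sum to 1 (valence 4) → 3 H
  atom 5: C, bond orders sum to 3 (valence 4) → 1 H
  atom 6: C, bond orders sum to 2 (valence 4) → 2 H
  atom 7: F (halogen, monovalent) → 0 H
  atom 8: C, bond orders sum to 2 (valence 4) → 2 H
  atom 9: C, bond orders sum to 2 (valence 4) → 2 H
  atom 10: C, bond orders sum to 2 (valence 4) → 2 H
  atom 11: C, bond orders sum to 3 (valence 4) → 1 H
  atom 12: C, bond orders sum to 2 (valence 4) → 2 H
  atom 13: N, bond orders sum to 1 (valence 3) → 2 H
  atom 14: C, bond orders sum to 4 (valence 4) → 0 H
  atom 15: C, bond orders sum to 1 (valence 4) → 3 H
  atom 16: O, bond orders sum to 2 (valence 2) → 0 H
Totals → C:11, H:20, F:1, N:1, O:3.
In Hill order: C11H20FNO3.

C11H20FNO3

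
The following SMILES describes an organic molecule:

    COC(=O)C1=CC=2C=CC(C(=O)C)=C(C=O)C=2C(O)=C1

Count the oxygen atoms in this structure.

5

Scan the SMILES for O atoms (remember two-letter symbols like Cl and Br are single atoms).
Oxygen count: 5.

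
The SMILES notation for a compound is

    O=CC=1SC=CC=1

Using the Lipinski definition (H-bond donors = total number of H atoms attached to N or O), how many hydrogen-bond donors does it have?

Donors: find every N or O and count the H atoms it carries.
  atom 1 (O): bond orders sum to 2 → 0 H
Lipinski HBD = 0.

0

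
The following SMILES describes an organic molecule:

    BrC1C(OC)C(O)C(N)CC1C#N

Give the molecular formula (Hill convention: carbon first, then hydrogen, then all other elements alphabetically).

Walk through each heavy atom and fill implicit hydrogens from standard valence (C 4, N 3, O 2, S 2, halogen 1):
  atom 1: Br (halogen, monovalent) → 0 H
  atom 2: C, bond orders sum to 3 (valence 4) → 1 H
  atom 3: C, bond orders sum to 3 (valence 4) → 1 H
  atom 4: O, bond orders sum to 2 (valence 2) → 0 H
  atom 5: C, bond orders sum to 1 (valence 4) → 3 H
  atom 6: C, bond orders sum to 3 (valence 4) → 1 H
  atom 7: O, bond orders sum to 1 (valence 2) → 1 H
  atom 8: C, bond orders sum to 3 (valence 4) → 1 H
  atom 9: N, bond orders sum to 1 (valence 3) → 2 H
  atom 10: C, bond orders sum to 2 (valence 4) → 2 H
  atom 11: C, bond orders sum to 3 (valence 4) → 1 H
  atom 12: C, bond orders sum to 4 (valence 4) → 0 H
  atom 13: N, bond orders sum to 3 (valence 3) → 0 H
Totals → C:8, H:13, Br:1, N:2, O:2.

C8H13BrN2O2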